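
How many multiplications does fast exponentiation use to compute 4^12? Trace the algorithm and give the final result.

Computing 4^12 by squaring (build up from 4^1; each line after the first costs one multiplication):

4^1 = 4
4^2 = (4^1)^2 = 4^2 = 16
4^3 = 4 * 4^2 = 4 * 16 = 64
4^6 = (4^3)^2 = 64^2 = 4096
4^12 = (4^6)^2 = 4096^2 = 16777216

Result: 16777216
Multiplications needed: 4 (4 lines after 4^1)

4^12 = 16777216. Using exponentiation by squaring, this requires 4 multiplications. The key idea: if the exponent is even, square the half-power; if odd, multiply by the base once.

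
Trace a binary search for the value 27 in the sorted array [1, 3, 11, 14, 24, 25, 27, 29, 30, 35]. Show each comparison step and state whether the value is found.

Binary search for 27 in [1, 3, 11, 14, 24, 25, 27, 29, 30, 35]:

lo=0, hi=9, mid=4, arr[mid]=24 -> 24 < 27, search right half
lo=5, hi=9, mid=7, arr[mid]=29 -> 29 > 27, search left half
lo=5, hi=6, mid=5, arr[mid]=25 -> 25 < 27, search right half
lo=6, hi=6, mid=6, arr[mid]=27 -> Found target at index 6!

Binary search finds 27 at index 6 after 4 comparisons. The search repeatedly halves the search space by comparing with the middle element.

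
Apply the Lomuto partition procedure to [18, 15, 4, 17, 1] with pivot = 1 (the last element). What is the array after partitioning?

Lomuto partition with pivot = 1:

Initial array: [18, 15, 4, 17, 1]

arr[0]=18 > 1: no swap
arr[1]=15 > 1: no swap
arr[2]=4 > 1: no swap
arr[3]=17 > 1: no swap

Place pivot at position 0: [1, 15, 4, 17, 18]
Pivot position: 0

After partitioning with pivot 1, the array becomes [1, 15, 4, 17, 18]. The pivot is placed at index 0. All elements to the left of the pivot are <= 1, and all elements to the right are > 1.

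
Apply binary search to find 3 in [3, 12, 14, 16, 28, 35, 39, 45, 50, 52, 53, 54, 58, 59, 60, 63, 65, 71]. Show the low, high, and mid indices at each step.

Binary search for 3 in [3, 12, 14, 16, 28, 35, 39, 45, 50, 52, 53, 54, 58, 59, 60, 63, 65, 71]:

lo=0, hi=17, mid=8, arr[mid]=50 -> 50 > 3, search left half
lo=0, hi=7, mid=3, arr[mid]=16 -> 16 > 3, search left half
lo=0, hi=2, mid=1, arr[mid]=12 -> 12 > 3, search left half
lo=0, hi=0, mid=0, arr[mid]=3 -> Found target at index 0!

Binary search finds 3 at index 0 after 4 comparisons. The search repeatedly halves the search space by comparing with the middle element.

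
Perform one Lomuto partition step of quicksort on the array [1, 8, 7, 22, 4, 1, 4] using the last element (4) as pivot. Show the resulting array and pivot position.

Lomuto partition with pivot = 4:

Initial array: [1, 8, 7, 22, 4, 1, 4]

arr[0]=1 <= 4: swap with position 0, array becomes [1, 8, 7, 22, 4, 1, 4]
arr[1]=8 > 4: no swap
arr[2]=7 > 4: no swap
arr[3]=22 > 4: no swap
arr[4]=4 <= 4: swap with position 1, array becomes [1, 4, 7, 22, 8, 1, 4]
arr[5]=1 <= 4: swap with position 2, array becomes [1, 4, 1, 22, 8, 7, 4]

Place pivot at position 3: [1, 4, 1, 4, 8, 7, 22]
Pivot position: 3

After partitioning with pivot 4, the array becomes [1, 4, 1, 4, 8, 7, 22]. The pivot is placed at index 3. All elements to the left of the pivot are <= 4, and all elements to the right are > 4.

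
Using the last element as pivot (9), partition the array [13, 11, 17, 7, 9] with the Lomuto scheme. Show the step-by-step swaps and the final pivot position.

Lomuto partition with pivot = 9:

Initial array: [13, 11, 17, 7, 9]

arr[0]=13 > 9: no swap
arr[1]=11 > 9: no swap
arr[2]=17 > 9: no swap
arr[3]=7 <= 9: swap with position 0, array becomes [7, 11, 17, 13, 9]

Place pivot at position 1: [7, 9, 17, 13, 11]
Pivot position: 1

After partitioning with pivot 9, the array becomes [7, 9, 17, 13, 11]. The pivot is placed at index 1. All elements to the left of the pivot are <= 9, and all elements to the right are > 9.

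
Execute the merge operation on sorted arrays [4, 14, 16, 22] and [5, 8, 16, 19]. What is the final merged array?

Merging process:

Compare 4 vs 5: take 4 from left. Merged: [4]
Compare 14 vs 5: take 5 from right. Merged: [4, 5]
Compare 14 vs 8: take 8 from right. Merged: [4, 5, 8]
Compare 14 vs 16: take 14 from left. Merged: [4, 5, 8, 14]
Compare 16 vs 16: take 16 from left. Merged: [4, 5, 8, 14, 16]
Compare 22 vs 16: take 16 from right. Merged: [4, 5, 8, 14, 16, 16]
Compare 22 vs 19: take 19 from right. Merged: [4, 5, 8, 14, 16, 16, 19]
Append remaining from left: [22]. Merged: [4, 5, 8, 14, 16, 16, 19, 22]

Final merged array: [4, 5, 8, 14, 16, 16, 19, 22]
Total comparisons: 7

The merged array is [4, 5, 8, 14, 16, 16, 19, 22], requiring 7 comparisons. The merge step runs in O(n) time where n is the total number of elements.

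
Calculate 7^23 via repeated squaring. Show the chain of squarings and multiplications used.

Computing 7^23 by squaring (build up from 7^1; each line after the first costs one multiplication):

7^1 = 7
7^2 = (7^1)^2 = 7^2 = 49
7^4 = (7^2)^2 = 49^2 = 2401
7^5 = 7 * 7^4 = 7 * 2401 = 16807
7^10 = (7^5)^2 = 16807^2 = 282475249
7^11 = 7 * 7^10 = 7 * 282475249 = 1977326743
7^22 = (7^11)^2 = 1977326743^2 = 3909821048582988049
7^23 = 7 * 7^22 = 7 * 3909821048582988049 = 27368747340080916343

Result: 27368747340080916343
Multiplications needed: 7 (7 lines after 7^1)

7^23 = 27368747340080916343. Using exponentiation by squaring, this requires 7 multiplications. The key idea: if the exponent is even, square the half-power; if odd, multiply by the base once.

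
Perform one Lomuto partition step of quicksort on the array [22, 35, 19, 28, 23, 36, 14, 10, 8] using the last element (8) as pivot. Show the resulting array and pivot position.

Lomuto partition with pivot = 8:

Initial array: [22, 35, 19, 28, 23, 36, 14, 10, 8]

arr[0]=22 > 8: no swap
arr[1]=35 > 8: no swap
arr[2]=19 > 8: no swap
arr[3]=28 > 8: no swap
arr[4]=23 > 8: no swap
arr[5]=36 > 8: no swap
arr[6]=14 > 8: no swap
arr[7]=10 > 8: no swap

Place pivot at position 0: [8, 35, 19, 28, 23, 36, 14, 10, 22]
Pivot position: 0

After partitioning with pivot 8, the array becomes [8, 35, 19, 28, 23, 36, 14, 10, 22]. The pivot is placed at index 0. All elements to the left of the pivot are <= 8, and all elements to the right are > 8.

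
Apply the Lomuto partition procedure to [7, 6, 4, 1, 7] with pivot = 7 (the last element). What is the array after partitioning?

Lomuto partition with pivot = 7:

Initial array: [7, 6, 4, 1, 7]

arr[0]=7 <= 7: swap with position 0, array becomes [7, 6, 4, 1, 7]
arr[1]=6 <= 7: swap with position 1, array becomes [7, 6, 4, 1, 7]
arr[2]=4 <= 7: swap with position 2, array becomes [7, 6, 4, 1, 7]
arr[3]=1 <= 7: swap with position 3, array becomes [7, 6, 4, 1, 7]

Place pivot at position 4: [7, 6, 4, 1, 7]
Pivot position: 4

After partitioning with pivot 7, the array becomes [7, 6, 4, 1, 7]. The pivot is placed at index 4. All elements to the left of the pivot are <= 7, and all elements to the right are > 7.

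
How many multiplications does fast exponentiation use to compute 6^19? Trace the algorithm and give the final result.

Computing 6^19 by squaring (build up from 6^1; each line after the first costs one multiplication):

6^1 = 6
6^2 = (6^1)^2 = 6^2 = 36
6^4 = (6^2)^2 = 36^2 = 1296
6^8 = (6^4)^2 = 1296^2 = 1679616
6^9 = 6 * 6^8 = 6 * 1679616 = 10077696
6^18 = (6^9)^2 = 10077696^2 = 101559956668416
6^19 = 6 * 6^18 = 6 * 101559956668416 = 609359740010496

Result: 609359740010496
Multiplications needed: 6 (6 lines after 6^1)

6^19 = 609359740010496. Using exponentiation by squaring, this requires 6 multiplications. The key idea: if the exponent is even, square the half-power; if odd, multiply by the base once.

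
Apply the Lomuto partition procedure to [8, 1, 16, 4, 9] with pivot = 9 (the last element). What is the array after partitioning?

Lomuto partition with pivot = 9:

Initial array: [8, 1, 16, 4, 9]

arr[0]=8 <= 9: swap with position 0, array becomes [8, 1, 16, 4, 9]
arr[1]=1 <= 9: swap with position 1, array becomes [8, 1, 16, 4, 9]
arr[2]=16 > 9: no swap
arr[3]=4 <= 9: swap with position 2, array becomes [8, 1, 4, 16, 9]

Place pivot at position 3: [8, 1, 4, 9, 16]
Pivot position: 3

After partitioning with pivot 9, the array becomes [8, 1, 4, 9, 16]. The pivot is placed at index 3. All elements to the left of the pivot are <= 9, and all elements to the right are > 9.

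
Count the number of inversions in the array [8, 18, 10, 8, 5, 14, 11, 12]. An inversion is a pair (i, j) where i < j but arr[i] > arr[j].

Finding inversions in [8, 18, 10, 8, 5, 14, 11, 12]:

(0, 4): arr[0]=8 > arr[4]=5
(1, 2): arr[1]=18 > arr[2]=10
(1, 3): arr[1]=18 > arr[3]=8
(1, 4): arr[1]=18 > arr[4]=5
(1, 5): arr[1]=18 > arr[5]=14
(1, 6): arr[1]=18 > arr[6]=11
(1, 7): arr[1]=18 > arr[7]=12
(2, 3): arr[2]=10 > arr[3]=8
(2, 4): arr[2]=10 > arr[4]=5
(3, 4): arr[3]=8 > arr[4]=5
(5, 6): arr[5]=14 > arr[6]=11
(5, 7): arr[5]=14 > arr[7]=12

Total inversions: 12

The array has 12 inversion(s): (0,4), (1,2), (1,3), (1,4), (1,5), (1,6), (1,7), (2,3), (2,4), (3,4), (5,6), (5,7). Each pair (i,j) satisfies i < j and arr[i] > arr[j].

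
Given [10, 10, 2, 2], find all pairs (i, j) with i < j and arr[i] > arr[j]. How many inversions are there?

Finding inversions in [10, 10, 2, 2]:

(0, 2): arr[0]=10 > arr[2]=2
(0, 3): arr[0]=10 > arr[3]=2
(1, 2): arr[1]=10 > arr[2]=2
(1, 3): arr[1]=10 > arr[3]=2

Total inversions: 4

The array has 4 inversion(s): (0,2), (0,3), (1,2), (1,3). Each pair (i,j) satisfies i < j and arr[i] > arr[j].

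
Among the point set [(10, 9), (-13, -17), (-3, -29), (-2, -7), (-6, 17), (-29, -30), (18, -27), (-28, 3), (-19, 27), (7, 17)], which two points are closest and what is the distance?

Computing all pairwise distances among 10 points:

d((10, 9), (-13, -17)) = 34.7131
d((10, 9), (-3, -29)) = 40.1622
d((10, 9), (-2, -7)) = 20.0
d((10, 9), (-6, 17)) = 17.8885
d((10, 9), (-29, -30)) = 55.1543
d((10, 9), (18, -27)) = 36.8782
d((10, 9), (-28, 3)) = 38.4708
d((10, 9), (-19, 27)) = 34.1321
d((10, 9), (7, 17)) = 8.544 <-- minimum
d((-13, -17), (-3, -29)) = 15.6205
d((-13, -17), (-2, -7)) = 14.8661
d((-13, -17), (-6, 17)) = 34.7131
d((-13, -17), (-29, -30)) = 20.6155
d((-13, -17), (18, -27)) = 32.573
d((-13, -17), (-28, 3)) = 25.0
d((-13, -17), (-19, 27)) = 44.4072
d((-13, -17), (7, 17)) = 39.4462
d((-3, -29), (-2, -7)) = 22.0227
d((-3, -29), (-6, 17)) = 46.0977
d((-3, -29), (-29, -30)) = 26.0192
d((-3, -29), (18, -27)) = 21.095
d((-3, -29), (-28, 3)) = 40.6079
d((-3, -29), (-19, 27)) = 58.2409
d((-3, -29), (7, 17)) = 47.0744
d((-2, -7), (-6, 17)) = 24.3311
d((-2, -7), (-29, -30)) = 35.4683
d((-2, -7), (18, -27)) = 28.2843
d((-2, -7), (-28, 3)) = 27.8568
d((-2, -7), (-19, 27)) = 38.0132
d((-2, -7), (7, 17)) = 25.632
d((-6, 17), (-29, -30)) = 52.3259
d((-6, 17), (18, -27)) = 50.1199
d((-6, 17), (-28, 3)) = 26.0768
d((-6, 17), (-19, 27)) = 16.4012
d((-6, 17), (7, 17)) = 13.0
d((-29, -30), (18, -27)) = 47.0956
d((-29, -30), (-28, 3)) = 33.0151
d((-29, -30), (-19, 27)) = 57.8705
d((-29, -30), (7, 17)) = 59.203
d((18, -27), (-28, 3)) = 54.9181
d((18, -27), (-19, 27)) = 65.4599
d((18, -27), (7, 17)) = 45.3542
d((-28, 3), (-19, 27)) = 25.632
d((-28, 3), (7, 17)) = 37.6962
d((-19, 27), (7, 17)) = 27.8568

Closest pair: (10, 9) and (7, 17) with distance 8.544

The closest pair is (10, 9) and (7, 17) with Euclidean distance 8.544. For 10 points, brute-force pairwise comparison is shown above. For large n, the divide-and-conquer algorithm (sort by x, recurse on halves, check the dividing strip) achieves O(n log n).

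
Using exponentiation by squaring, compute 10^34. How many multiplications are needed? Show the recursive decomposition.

Computing 10^34 by squaring (build up from 10^1; each line after the first costs one multiplication):

10^1 = 10
10^2 = (10^1)^2 = 10^2 = 100
10^4 = (10^2)^2 = 100^2 = 10000
10^8 = (10^4)^2 = 10000^2 = 100000000
10^16 = (10^8)^2 = 100000000^2 = 10000000000000000
10^17 = 10 * 10^16 = 10 * 10000000000000000 = 100000000000000000
10^34 = (10^17)^2 = 100000000000000000^2 = 10000000000000000000000000000000000

Result: 10000000000000000000000000000000000
Multiplications needed: 6 (6 lines after 10^1)

10^34 = 10000000000000000000000000000000000. Using exponentiation by squaring, this requires 6 multiplications. The key idea: if the exponent is even, square the half-power; if odd, multiply by the base once.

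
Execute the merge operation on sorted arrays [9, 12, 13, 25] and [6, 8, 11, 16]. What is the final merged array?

Merging process:

Compare 9 vs 6: take 6 from right. Merged: [6]
Compare 9 vs 8: take 8 from right. Merged: [6, 8]
Compare 9 vs 11: take 9 from left. Merged: [6, 8, 9]
Compare 12 vs 11: take 11 from right. Merged: [6, 8, 9, 11]
Compare 12 vs 16: take 12 from left. Merged: [6, 8, 9, 11, 12]
Compare 13 vs 16: take 13 from left. Merged: [6, 8, 9, 11, 12, 13]
Compare 25 vs 16: take 16 from right. Merged: [6, 8, 9, 11, 12, 13, 16]
Append remaining from left: [25]. Merged: [6, 8, 9, 11, 12, 13, 16, 25]

Final merged array: [6, 8, 9, 11, 12, 13, 16, 25]
Total comparisons: 7

The merged array is [6, 8, 9, 11, 12, 13, 16, 25], requiring 7 comparisons. The merge step runs in O(n) time where n is the total number of elements.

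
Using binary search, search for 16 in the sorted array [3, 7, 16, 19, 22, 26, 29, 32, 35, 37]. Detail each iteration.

Binary search for 16 in [3, 7, 16, 19, 22, 26, 29, 32, 35, 37]:

lo=0, hi=9, mid=4, arr[mid]=22 -> 22 > 16, search left half
lo=0, hi=3, mid=1, arr[mid]=7 -> 7 < 16, search right half
lo=2, hi=3, mid=2, arr[mid]=16 -> Found target at index 2!

Binary search finds 16 at index 2 after 3 comparisons. The search repeatedly halves the search space by comparing with the middle element.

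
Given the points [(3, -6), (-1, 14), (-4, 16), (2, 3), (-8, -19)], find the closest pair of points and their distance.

Computing all pairwise distances among 5 points:

d((3, -6), (-1, 14)) = 20.3961
d((3, -6), (-4, 16)) = 23.0868
d((3, -6), (2, 3)) = 9.0554
d((3, -6), (-8, -19)) = 17.0294
d((-1, 14), (-4, 16)) = 3.6056 <-- minimum
d((-1, 14), (2, 3)) = 11.4018
d((-1, 14), (-8, -19)) = 33.7343
d((-4, 16), (2, 3)) = 14.3178
d((-4, 16), (-8, -19)) = 35.2278
d((2, 3), (-8, -19)) = 24.1661

Closest pair: (-1, 14) and (-4, 16) with distance 3.6056

The closest pair is (-1, 14) and (-4, 16) with Euclidean distance 3.6056. For 5 points, brute-force pairwise comparison is shown above. For large n, the divide-and-conquer algorithm (sort by x, recurse on halves, check the dividing strip) achieves O(n log n).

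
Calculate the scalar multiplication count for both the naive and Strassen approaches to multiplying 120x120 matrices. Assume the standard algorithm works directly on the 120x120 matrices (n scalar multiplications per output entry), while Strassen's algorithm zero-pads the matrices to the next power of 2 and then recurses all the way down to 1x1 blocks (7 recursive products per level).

Matrix multiplication for 120x120 matrices:

Strassen's algorithm requires power-of-2 dimensions. Pad 120x120 to 128x128 (next power of 2).

Standard algorithm: 120^3 = 1728000 multiplications
Strassen's algorithm: 7^(log2(128)) = 7^7 = 823543 multiplications
Savings: 1728000 - 823543 = 904457 multiplications

Standard: 1728000 multiplications (120^3). Strassen: 823543 multiplications (7^7, after padding to 128x128). Strassen reduces 8 recursive multiplications to 7 at each level.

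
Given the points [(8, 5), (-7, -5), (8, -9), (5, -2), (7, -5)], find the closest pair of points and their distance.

Computing all pairwise distances among 5 points:

d((8, 5), (-7, -5)) = 18.0278
d((8, 5), (8, -9)) = 14.0
d((8, 5), (5, -2)) = 7.6158
d((8, 5), (7, -5)) = 10.0499
d((-7, -5), (8, -9)) = 15.5242
d((-7, -5), (5, -2)) = 12.3693
d((-7, -5), (7, -5)) = 14.0
d((8, -9), (5, -2)) = 7.6158
d((8, -9), (7, -5)) = 4.1231
d((5, -2), (7, -5)) = 3.6056 <-- minimum

Closest pair: (5, -2) and (7, -5) with distance 3.6056

The closest pair is (5, -2) and (7, -5) with Euclidean distance 3.6056. For 5 points, brute-force pairwise comparison is shown above. For large n, the divide-and-conquer algorithm (sort by x, recurse on halves, check the dividing strip) achieves O(n log n).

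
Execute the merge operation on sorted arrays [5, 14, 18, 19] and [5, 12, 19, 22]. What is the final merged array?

Merging process:

Compare 5 vs 5: take 5 from left. Merged: [5]
Compare 14 vs 5: take 5 from right. Merged: [5, 5]
Compare 14 vs 12: take 12 from right. Merged: [5, 5, 12]
Compare 14 vs 19: take 14 from left. Merged: [5, 5, 12, 14]
Compare 18 vs 19: take 18 from left. Merged: [5, 5, 12, 14, 18]
Compare 19 vs 19: take 19 from left. Merged: [5, 5, 12, 14, 18, 19]
Append remaining from right: [19, 22]. Merged: [5, 5, 12, 14, 18, 19, 19, 22]

Final merged array: [5, 5, 12, 14, 18, 19, 19, 22]
Total comparisons: 6

The merged array is [5, 5, 12, 14, 18, 19, 19, 22], requiring 6 comparisons. The merge step runs in O(n) time where n is the total number of elements.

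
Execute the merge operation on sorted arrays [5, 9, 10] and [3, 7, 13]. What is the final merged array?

Merging process:

Compare 5 vs 3: take 3 from right. Merged: [3]
Compare 5 vs 7: take 5 from left. Merged: [3, 5]
Compare 9 vs 7: take 7 from right. Merged: [3, 5, 7]
Compare 9 vs 13: take 9 from left. Merged: [3, 5, 7, 9]
Compare 10 vs 13: take 10 from left. Merged: [3, 5, 7, 9, 10]
Append remaining from right: [13]. Merged: [3, 5, 7, 9, 10, 13]

Final merged array: [3, 5, 7, 9, 10, 13]
Total comparisons: 5

The merged array is [3, 5, 7, 9, 10, 13], requiring 5 comparisons. The merge step runs in O(n) time where n is the total number of elements.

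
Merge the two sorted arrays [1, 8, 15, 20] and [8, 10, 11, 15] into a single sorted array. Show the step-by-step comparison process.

Merging process:

Compare 1 vs 8: take 1 from left. Merged: [1]
Compare 8 vs 8: take 8 from left. Merged: [1, 8]
Compare 15 vs 8: take 8 from right. Merged: [1, 8, 8]
Compare 15 vs 10: take 10 from right. Merged: [1, 8, 8, 10]
Compare 15 vs 11: take 11 from right. Merged: [1, 8, 8, 10, 11]
Compare 15 vs 15: take 15 from left. Merged: [1, 8, 8, 10, 11, 15]
Compare 20 vs 15: take 15 from right. Merged: [1, 8, 8, 10, 11, 15, 15]
Append remaining from left: [20]. Merged: [1, 8, 8, 10, 11, 15, 15, 20]

Final merged array: [1, 8, 8, 10, 11, 15, 15, 20]
Total comparisons: 7

The merged array is [1, 8, 8, 10, 11, 15, 15, 20], requiring 7 comparisons. The merge step runs in O(n) time where n is the total number of elements.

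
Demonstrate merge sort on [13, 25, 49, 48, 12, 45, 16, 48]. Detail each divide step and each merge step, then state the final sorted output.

Merge sort trace:

Split: [13, 25, 49, 48, 12, 45, 16, 48] -> [13, 25, 49, 48] and [12, 45, 16, 48]
  Split: [13, 25, 49, 48] -> [13, 25] and [49, 48]
    Split: [13, 25] -> [13] and [25]
    Merge: [13] + [25] -> [13, 25]
    Split: [49, 48] -> [49] and [48]
    Merge: [49] + [48] -> [48, 49]
  Merge: [13, 25] + [48, 49] -> [13, 25, 48, 49]
  Split: [12, 45, 16, 48] -> [12, 45] and [16, 48]
    Split: [12, 45] -> [12] and [45]
    Merge: [12] + [45] -> [12, 45]
    Split: [16, 48] -> [16] and [48]
    Merge: [16] + [48] -> [16, 48]
  Merge: [12, 45] + [16, 48] -> [12, 16, 45, 48]
Merge: [13, 25, 48, 49] + [12, 16, 45, 48] -> [12, 13, 16, 25, 45, 48, 48, 49]

Final sorted array: [12, 13, 16, 25, 45, 48, 48, 49]

The merge sort proceeds by recursively splitting the array and merging sorted halves.
After all merges, the sorted array is [12, 13, 16, 25, 45, 48, 48, 49].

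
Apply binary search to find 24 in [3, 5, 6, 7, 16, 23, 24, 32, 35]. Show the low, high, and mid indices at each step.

Binary search for 24 in [3, 5, 6, 7, 16, 23, 24, 32, 35]:

lo=0, hi=8, mid=4, arr[mid]=16 -> 16 < 24, search right half
lo=5, hi=8, mid=6, arr[mid]=24 -> Found target at index 6!

Binary search finds 24 at index 6 after 2 comparisons. The search repeatedly halves the search space by comparing with the middle element.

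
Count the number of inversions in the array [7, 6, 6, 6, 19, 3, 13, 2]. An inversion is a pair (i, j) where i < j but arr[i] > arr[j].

Finding inversions in [7, 6, 6, 6, 19, 3, 13, 2]:

(0, 1): arr[0]=7 > arr[1]=6
(0, 2): arr[0]=7 > arr[2]=6
(0, 3): arr[0]=7 > arr[3]=6
(0, 5): arr[0]=7 > arr[5]=3
(0, 7): arr[0]=7 > arr[7]=2
(1, 5): arr[1]=6 > arr[5]=3
(1, 7): arr[1]=6 > arr[7]=2
(2, 5): arr[2]=6 > arr[5]=3
(2, 7): arr[2]=6 > arr[7]=2
(3, 5): arr[3]=6 > arr[5]=3
(3, 7): arr[3]=6 > arr[7]=2
(4, 5): arr[4]=19 > arr[5]=3
(4, 6): arr[4]=19 > arr[6]=13
(4, 7): arr[4]=19 > arr[7]=2
(5, 7): arr[5]=3 > arr[7]=2
(6, 7): arr[6]=13 > arr[7]=2

Total inversions: 16

The array has 16 inversion(s): (0,1), (0,2), (0,3), (0,5), (0,7), (1,5), (1,7), (2,5), (2,7), (3,5), (3,7), (4,5), (4,6), (4,7), (5,7), (6,7). Each pair (i,j) satisfies i < j and arr[i] > arr[j].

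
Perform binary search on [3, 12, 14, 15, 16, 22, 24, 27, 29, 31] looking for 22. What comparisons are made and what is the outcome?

Binary search for 22 in [3, 12, 14, 15, 16, 22, 24, 27, 29, 31]:

lo=0, hi=9, mid=4, arr[mid]=16 -> 16 < 22, search right half
lo=5, hi=9, mid=7, arr[mid]=27 -> 27 > 22, search left half
lo=5, hi=6, mid=5, arr[mid]=22 -> Found target at index 5!

Binary search finds 22 at index 5 after 3 comparisons. The search repeatedly halves the search space by comparing with the middle element.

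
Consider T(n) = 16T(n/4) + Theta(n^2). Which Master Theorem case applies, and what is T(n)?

Master Theorem for T(n) = 16T(n/4) + O(n^2):

a = 16, b = 4, c = 2
log_b(a) = log_4(16) = 2.0000

Case 2: c = 2 = log_4(16) = 2.0000
T(n) = O(n^2 log n) = O(n^2 log n)

For T(n) = 16T(n/4) + O(n^2): log_4(16) = 2.0000. This is Case 2 of the Master Theorem (c = log_b(a), equal work at all levels), giving O(n^2 log n).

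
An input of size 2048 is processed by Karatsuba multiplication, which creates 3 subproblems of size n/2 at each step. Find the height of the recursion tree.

For divide and conquer with division factor 2:

Problem sizes at each level:
Level 0: 2048
Level 1: 1024
Level 2: 512
Level 3: 256
Level 4: 128
Level 5: 64
Level 6: 32
Level 7: 16
Level 8: 8
Level 9: 4
Level 10: 2
Level 11: 1

The root is level 0 and the size-1 base case is level 11 (the tree spans levels 0 through 11, i.e. 12 levels counting the root), so the depth is the number of divisions: log_2(2048) = 11

The recursion tree depth is log_2(2048) = 11. At each level, the problem size is divided by 2, so it takes 11 divisions to reduce to a base case of size 1. The algorithm makes 3 recursive calls at each level.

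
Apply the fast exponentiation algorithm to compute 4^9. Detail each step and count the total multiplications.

Computing 4^9 by squaring (build up from 4^1; each line after the first costs one multiplication):

4^1 = 4
4^2 = (4^1)^2 = 4^2 = 16
4^4 = (4^2)^2 = 16^2 = 256
4^8 = (4^4)^2 = 256^2 = 65536
4^9 = 4 * 4^8 = 4 * 65536 = 262144

Result: 262144
Multiplications needed: 4 (4 lines after 4^1)

4^9 = 262144. Using exponentiation by squaring, this requires 4 multiplications. The key idea: if the exponent is even, square the half-power; if odd, multiply by the base once.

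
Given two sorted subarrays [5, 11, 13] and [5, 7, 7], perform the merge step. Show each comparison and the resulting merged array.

Merging process:

Compare 5 vs 5: take 5 from left. Merged: [5]
Compare 11 vs 5: take 5 from right. Merged: [5, 5]
Compare 11 vs 7: take 7 from right. Merged: [5, 5, 7]
Compare 11 vs 7: take 7 from right. Merged: [5, 5, 7, 7]
Append remaining from left: [11, 13]. Merged: [5, 5, 7, 7, 11, 13]

Final merged array: [5, 5, 7, 7, 11, 13]
Total comparisons: 4

The merged array is [5, 5, 7, 7, 11, 13], requiring 4 comparisons. The merge step runs in O(n) time where n is the total number of elements.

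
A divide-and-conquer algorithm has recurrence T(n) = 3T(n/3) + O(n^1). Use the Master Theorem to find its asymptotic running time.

Master Theorem for T(n) = 3T(n/3) + O(n^1):

a = 3, b = 3, c = 1
log_b(a) = log_3(3) = 1.0000

Case 2: c = 1 = log_3(3) = 1.0000
T(n) = O(n^1 log n) = O(n log n)

For T(n) = 3T(n/3) + O(n^1): log_3(3) = 1.0000. This is Case 2 of the Master Theorem (c = log_b(a), equal work at all levels), giving O(n log n).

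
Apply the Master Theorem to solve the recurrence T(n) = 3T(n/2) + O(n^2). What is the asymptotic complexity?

Master Theorem for T(n) = 3T(n/2) + O(n^2):

a = 3, b = 2, c = 2
log_b(a) = log_2(3) = 1.5850

Case 3: c = 2 > log_2(3) = 1.5850
T(n) = O(n^2) = O(n^2)

For T(n) = 3T(n/2) + O(n^2): log_2(3) = 1.5850. This is Case 3 of the Master Theorem (c > log_b(a), work dominated by root), giving O(n^2).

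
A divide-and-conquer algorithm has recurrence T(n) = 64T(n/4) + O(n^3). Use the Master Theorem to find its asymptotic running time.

Master Theorem for T(n) = 64T(n/4) + O(n^3):

a = 64, b = 4, c = 3
log_b(a) = log_4(64) = 3.0000

Case 2: c = 3 = log_4(64) = 3.0000
T(n) = O(n^3 log n) = O(n^3 log n)

For T(n) = 64T(n/4) + O(n^3): log_4(64) = 3.0000. This is Case 2 of the Master Theorem (c = log_b(a), equal work at all levels), giving O(n^3 log n).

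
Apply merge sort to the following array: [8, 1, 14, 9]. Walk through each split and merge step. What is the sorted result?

Merge sort trace:

Split: [8, 1, 14, 9] -> [8, 1] and [14, 9]
  Split: [8, 1] -> [8] and [1]
  Merge: [8] + [1] -> [1, 8]
  Split: [14, 9] -> [14] and [9]
  Merge: [14] + [9] -> [9, 14]
Merge: [1, 8] + [9, 14] -> [1, 8, 9, 14]

Final sorted array: [1, 8, 9, 14]

The merge sort proceeds by recursively splitting the array and merging sorted halves.
After all merges, the sorted array is [1, 8, 9, 14].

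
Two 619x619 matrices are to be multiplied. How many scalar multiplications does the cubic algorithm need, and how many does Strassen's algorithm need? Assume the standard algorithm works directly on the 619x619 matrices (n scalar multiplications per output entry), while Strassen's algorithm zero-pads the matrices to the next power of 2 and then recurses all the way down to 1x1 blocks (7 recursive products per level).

Matrix multiplication for 619x619 matrices:

Strassen's algorithm requires power-of-2 dimensions. Pad 619x619 to 1024x1024 (next power of 2).

Standard algorithm: 619^3 = 237176659 multiplications
Strassen's algorithm: 7^(log2(1024)) = 7^10 = 282475249 multiplications
Difference: 237176659 - 282475249 = -45298590 (Strassen uses MORE here due to padding overhead — for small or just-over-power-of-2 n, padding can outweigh the per-level savings)

Standard: 237176659 multiplications (619^3). Strassen: 282475249 multiplications (7^10, after padding to 1024x1024). Strassen reduces 8 recursive multiplications to 7 at each level.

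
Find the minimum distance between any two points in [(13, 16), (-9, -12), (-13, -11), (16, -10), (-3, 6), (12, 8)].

Computing all pairwise distances among 6 points:

d((13, 16), (-9, -12)) = 35.609
d((13, 16), (-13, -11)) = 37.4833
d((13, 16), (16, -10)) = 26.1725
d((13, 16), (-3, 6)) = 18.868
d((13, 16), (12, 8)) = 8.0623
d((-9, -12), (-13, -11)) = 4.1231 <-- minimum
d((-9, -12), (16, -10)) = 25.0799
d((-9, -12), (-3, 6)) = 18.9737
d((-9, -12), (12, 8)) = 29.0
d((-13, -11), (16, -10)) = 29.0172
d((-13, -11), (-3, 6)) = 19.7231
d((-13, -11), (12, 8)) = 31.4006
d((16, -10), (-3, 6)) = 24.8395
d((16, -10), (12, 8)) = 18.4391
d((-3, 6), (12, 8)) = 15.1327

Closest pair: (-9, -12) and (-13, -11) with distance 4.1231

The closest pair is (-9, -12) and (-13, -11) with Euclidean distance 4.1231. For 6 points, brute-force pairwise comparison is shown above. For large n, the divide-and-conquer algorithm (sort by x, recurse on halves, check the dividing strip) achieves O(n log n).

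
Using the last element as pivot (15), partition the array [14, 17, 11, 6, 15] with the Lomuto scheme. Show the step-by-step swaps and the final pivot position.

Lomuto partition with pivot = 15:

Initial array: [14, 17, 11, 6, 15]

arr[0]=14 <= 15: swap with position 0, array becomes [14, 17, 11, 6, 15]
arr[1]=17 > 15: no swap
arr[2]=11 <= 15: swap with position 1, array becomes [14, 11, 17, 6, 15]
arr[3]=6 <= 15: swap with position 2, array becomes [14, 11, 6, 17, 15]

Place pivot at position 3: [14, 11, 6, 15, 17]
Pivot position: 3

After partitioning with pivot 15, the array becomes [14, 11, 6, 15, 17]. The pivot is placed at index 3. All elements to the left of the pivot are <= 15, and all elements to the right are > 15.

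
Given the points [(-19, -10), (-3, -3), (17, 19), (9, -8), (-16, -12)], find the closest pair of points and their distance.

Computing all pairwise distances among 5 points:

d((-19, -10), (-3, -3)) = 17.4642
d((-19, -10), (17, 19)) = 46.2277
d((-19, -10), (9, -8)) = 28.0713
d((-19, -10), (-16, -12)) = 3.6056 <-- minimum
d((-3, -3), (17, 19)) = 29.7321
d((-3, -3), (9, -8)) = 13.0
d((-3, -3), (-16, -12)) = 15.8114
d((17, 19), (9, -8)) = 28.1603
d((17, 19), (-16, -12)) = 45.2769
d((9, -8), (-16, -12)) = 25.318

Closest pair: (-19, -10) and (-16, -12) with distance 3.6056

The closest pair is (-19, -10) and (-16, -12) with Euclidean distance 3.6056. For 5 points, brute-force pairwise comparison is shown above. For large n, the divide-and-conquer algorithm (sort by x, recurse on halves, check the dividing strip) achieves O(n log n).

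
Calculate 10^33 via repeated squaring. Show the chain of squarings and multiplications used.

Computing 10^33 by squaring (build up from 10^1; each line after the first costs one multiplication):

10^1 = 10
10^2 = (10^1)^2 = 10^2 = 100
10^4 = (10^2)^2 = 100^2 = 10000
10^8 = (10^4)^2 = 10000^2 = 100000000
10^16 = (10^8)^2 = 100000000^2 = 10000000000000000
10^32 = (10^16)^2 = 10000000000000000^2 = 100000000000000000000000000000000
10^33 = 10 * 10^32 = 10 * 100000000000000000000000000000000 = 1000000000000000000000000000000000

Result: 1000000000000000000000000000000000
Multiplications needed: 6 (6 lines after 10^1)

10^33 = 1000000000000000000000000000000000. Using exponentiation by squaring, this requires 6 multiplications. The key idea: if the exponent is even, square the half-power; if odd, multiply by the base once.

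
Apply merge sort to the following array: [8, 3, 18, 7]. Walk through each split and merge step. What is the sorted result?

Merge sort trace:

Split: [8, 3, 18, 7] -> [8, 3] and [18, 7]
  Split: [8, 3] -> [8] and [3]
  Merge: [8] + [3] -> [3, 8]
  Split: [18, 7] -> [18] and [7]
  Merge: [18] + [7] -> [7, 18]
Merge: [3, 8] + [7, 18] -> [3, 7, 8, 18]

Final sorted array: [3, 7, 8, 18]

The merge sort proceeds by recursively splitting the array and merging sorted halves.
After all merges, the sorted array is [3, 7, 8, 18].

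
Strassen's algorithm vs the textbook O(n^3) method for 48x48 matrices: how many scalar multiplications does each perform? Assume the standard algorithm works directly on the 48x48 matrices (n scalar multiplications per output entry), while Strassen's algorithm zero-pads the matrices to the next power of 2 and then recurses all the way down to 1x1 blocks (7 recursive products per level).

Matrix multiplication for 48x48 matrices:

Strassen's algorithm requires power-of-2 dimensions. Pad 48x48 to 64x64 (next power of 2).

Standard algorithm: 48^3 = 110592 multiplications
Strassen's algorithm: 7^(log2(64)) = 7^6 = 117649 multiplications
Difference: 110592 - 117649 = -7057 (Strassen uses MORE here due to padding overhead — for small or just-over-power-of-2 n, padding can outweigh the per-level savings)

Standard: 110592 multiplications (48^3). Strassen: 117649 multiplications (7^6, after padding to 64x64). Strassen reduces 8 recursive multiplications to 7 at each level.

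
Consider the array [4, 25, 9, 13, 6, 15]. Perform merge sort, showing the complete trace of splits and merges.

Merge sort trace:

Split: [4, 25, 9, 13, 6, 15] -> [4, 25, 9] and [13, 6, 15]
  Split: [4, 25, 9] -> [4] and [25, 9]
    Split: [25, 9] -> [25] and [9]
    Merge: [25] + [9] -> [9, 25]
  Merge: [4] + [9, 25] -> [4, 9, 25]
  Split: [13, 6, 15] -> [13] and [6, 15]
    Split: [6, 15] -> [6] and [15]
    Merge: [6] + [15] -> [6, 15]
  Merge: [13] + [6, 15] -> [6, 13, 15]
Merge: [4, 9, 25] + [6, 13, 15] -> [4, 6, 9, 13, 15, 25]

Final sorted array: [4, 6, 9, 13, 15, 25]

The merge sort proceeds by recursively splitting the array and merging sorted halves.
After all merges, the sorted array is [4, 6, 9, 13, 15, 25].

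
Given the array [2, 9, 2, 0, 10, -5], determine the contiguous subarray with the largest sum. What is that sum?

Using Kadane's algorithm on [2, 9, 2, 0, 10, -5]:

Scanning through the array:
Position 1 (value 9): max_ending_here = 11, max_so_far = 11
Position 2 (value 2): max_ending_here = 13, max_so_far = 13
Position 3 (value 0): max_ending_here = 13, max_so_far = 13
Position 4 (value 10): max_ending_here = 23, max_so_far = 23
Position 5 (value -5): max_ending_here = 18, max_so_far = 23

Maximum subarray: [2, 9, 2, 0, 10]
Maximum sum: 23

The maximum subarray is [2, 9, 2, 0, 10] with sum 23. This subarray runs from index 0 to index 4.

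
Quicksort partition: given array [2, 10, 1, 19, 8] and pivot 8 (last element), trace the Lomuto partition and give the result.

Lomuto partition with pivot = 8:

Initial array: [2, 10, 1, 19, 8]

arr[0]=2 <= 8: swap with position 0, array becomes [2, 10, 1, 19, 8]
arr[1]=10 > 8: no swap
arr[2]=1 <= 8: swap with position 1, array becomes [2, 1, 10, 19, 8]
arr[3]=19 > 8: no swap

Place pivot at position 2: [2, 1, 8, 19, 10]
Pivot position: 2

After partitioning with pivot 8, the array becomes [2, 1, 8, 19, 10]. The pivot is placed at index 2. All elements to the left of the pivot are <= 8, and all elements to the right are > 8.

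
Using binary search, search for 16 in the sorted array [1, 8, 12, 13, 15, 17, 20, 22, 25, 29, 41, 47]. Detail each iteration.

Binary search for 16 in [1, 8, 12, 13, 15, 17, 20, 22, 25, 29, 41, 47]:

lo=0, hi=11, mid=5, arr[mid]=17 -> 17 > 16, search left half
lo=0, hi=4, mid=2, arr[mid]=12 -> 12 < 16, search right half
lo=3, hi=4, mid=3, arr[mid]=13 -> 13 < 16, search right half
lo=4, hi=4, mid=4, arr[mid]=15 -> 15 < 16, search right half
lo=5 > hi=4, target 16 not found

Binary search determines that 16 is not in the array after 4 comparisons. The search space was exhausted without finding the target.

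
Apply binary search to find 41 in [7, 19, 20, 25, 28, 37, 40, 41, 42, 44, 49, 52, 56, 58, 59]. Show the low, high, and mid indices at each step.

Binary search for 41 in [7, 19, 20, 25, 28, 37, 40, 41, 42, 44, 49, 52, 56, 58, 59]:

lo=0, hi=14, mid=7, arr[mid]=41 -> Found target at index 7!

Binary search finds 41 at index 7 after 1 comparisons. The search repeatedly halves the search space by comparing with the middle element.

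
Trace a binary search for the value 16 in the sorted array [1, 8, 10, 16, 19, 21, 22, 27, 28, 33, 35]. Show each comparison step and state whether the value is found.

Binary search for 16 in [1, 8, 10, 16, 19, 21, 22, 27, 28, 33, 35]:

lo=0, hi=10, mid=5, arr[mid]=21 -> 21 > 16, search left half
lo=0, hi=4, mid=2, arr[mid]=10 -> 10 < 16, search right half
lo=3, hi=4, mid=3, arr[mid]=16 -> Found target at index 3!

Binary search finds 16 at index 3 after 3 comparisons. The search repeatedly halves the search space by comparing with the middle element.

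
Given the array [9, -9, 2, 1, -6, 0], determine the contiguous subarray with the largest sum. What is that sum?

Using Kadane's algorithm on [9, -9, 2, 1, -6, 0]:

Scanning through the array:
Position 1 (value -9): max_ending_here = 0, max_so_far = 9
Position 2 (value 2): max_ending_here = 2, max_so_far = 9
Position 3 (value 1): max_ending_here = 3, max_so_far = 9
Position 4 (value -6): max_ending_here = -3, max_so_far = 9
Position 5 (value 0): max_ending_here = 0, max_so_far = 9

Maximum subarray: [9]
Maximum sum: 9

The maximum subarray is [9] with sum 9. This subarray runs from index 0 to index 0.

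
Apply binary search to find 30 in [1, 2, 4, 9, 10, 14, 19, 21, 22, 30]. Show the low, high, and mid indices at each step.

Binary search for 30 in [1, 2, 4, 9, 10, 14, 19, 21, 22, 30]:

lo=0, hi=9, mid=4, arr[mid]=10 -> 10 < 30, search right half
lo=5, hi=9, mid=7, arr[mid]=21 -> 21 < 30, search right half
lo=8, hi=9, mid=8, arr[mid]=22 -> 22 < 30, search right half
lo=9, hi=9, mid=9, arr[mid]=30 -> Found target at index 9!

Binary search finds 30 at index 9 after 4 comparisons. The search repeatedly halves the search space by comparing with the middle element.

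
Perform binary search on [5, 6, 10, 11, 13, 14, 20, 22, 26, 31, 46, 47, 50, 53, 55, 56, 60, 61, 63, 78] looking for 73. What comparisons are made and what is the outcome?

Binary search for 73 in [5, 6, 10, 11, 13, 14, 20, 22, 26, 31, 46, 47, 50, 53, 55, 56, 60, 61, 63, 78]:

lo=0, hi=19, mid=9, arr[mid]=31 -> 31 < 73, search right half
lo=10, hi=19, mid=14, arr[mid]=55 -> 55 < 73, search right half
lo=15, hi=19, mid=17, arr[mid]=61 -> 61 < 73, search right half
lo=18, hi=19, mid=18, arr[mid]=63 -> 63 < 73, search right half
lo=19, hi=19, mid=19, arr[mid]=78 -> 78 > 73, search left half
lo=19 > hi=18, target 73 not found

Binary search determines that 73 is not in the array after 5 comparisons. The search space was exhausted without finding the target.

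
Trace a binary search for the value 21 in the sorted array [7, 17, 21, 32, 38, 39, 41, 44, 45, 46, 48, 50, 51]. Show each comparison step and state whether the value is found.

Binary search for 21 in [7, 17, 21, 32, 38, 39, 41, 44, 45, 46, 48, 50, 51]:

lo=0, hi=12, mid=6, arr[mid]=41 -> 41 > 21, search left half
lo=0, hi=5, mid=2, arr[mid]=21 -> Found target at index 2!

Binary search finds 21 at index 2 after 2 comparisons. The search repeatedly halves the search space by comparing with the middle element.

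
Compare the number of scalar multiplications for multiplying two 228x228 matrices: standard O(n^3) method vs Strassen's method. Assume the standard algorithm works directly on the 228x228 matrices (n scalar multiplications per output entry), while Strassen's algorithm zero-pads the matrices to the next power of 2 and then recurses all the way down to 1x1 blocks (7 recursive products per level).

Matrix multiplication for 228x228 matrices:

Strassen's algorithm requires power-of-2 dimensions. Pad 228x228 to 256x256 (next power of 2).

Standard algorithm: 228^3 = 11852352 multiplications
Strassen's algorithm: 7^(log2(256)) = 7^8 = 5764801 multiplications
Savings: 11852352 - 5764801 = 6087551 multiplications

Standard: 11852352 multiplications (228^3). Strassen: 5764801 multiplications (7^8, after padding to 256x256). Strassen reduces 8 recursive multiplications to 7 at each level.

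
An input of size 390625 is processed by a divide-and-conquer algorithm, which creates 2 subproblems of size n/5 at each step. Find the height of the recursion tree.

For divide and conquer with division factor 5:

Problem sizes at each level:
Level 0: 390625
Level 1: 78125
Level 2: 15625
Level 3: 3125
Level 4: 625
Level 5: 125
Level 6: 25
Level 7: 5
Level 8: 1

The root is level 0 and the size-1 base case is level 8 (the tree spans levels 0 through 8, i.e. 9 levels counting the root), so the depth is the number of divisions: log_5(390625) = 8

The recursion tree depth is log_5(390625) = 8. At each level, the problem size is divided by 5, so it takes 8 divisions to reduce to a base case of size 1. The algorithm makes 2 recursive calls at each level.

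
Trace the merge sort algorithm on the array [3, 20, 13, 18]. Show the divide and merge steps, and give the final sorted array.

Merge sort trace:

Split: [3, 20, 13, 18] -> [3, 20] and [13, 18]
  Split: [3, 20] -> [3] and [20]
  Merge: [3] + [20] -> [3, 20]
  Split: [13, 18] -> [13] and [18]
  Merge: [13] + [18] -> [13, 18]
Merge: [3, 20] + [13, 18] -> [3, 13, 18, 20]

Final sorted array: [3, 13, 18, 20]

The merge sort proceeds by recursively splitting the array and merging sorted halves.
After all merges, the sorted array is [3, 13, 18, 20].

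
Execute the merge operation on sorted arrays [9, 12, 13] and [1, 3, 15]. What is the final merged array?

Merging process:

Compare 9 vs 1: take 1 from right. Merged: [1]
Compare 9 vs 3: take 3 from right. Merged: [1, 3]
Compare 9 vs 15: take 9 from left. Merged: [1, 3, 9]
Compare 12 vs 15: take 12 from left. Merged: [1, 3, 9, 12]
Compare 13 vs 15: take 13 from left. Merged: [1, 3, 9, 12, 13]
Append remaining from right: [15]. Merged: [1, 3, 9, 12, 13, 15]

Final merged array: [1, 3, 9, 12, 13, 15]
Total comparisons: 5

The merged array is [1, 3, 9, 12, 13, 15], requiring 5 comparisons. The merge step runs in O(n) time where n is the total number of elements.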